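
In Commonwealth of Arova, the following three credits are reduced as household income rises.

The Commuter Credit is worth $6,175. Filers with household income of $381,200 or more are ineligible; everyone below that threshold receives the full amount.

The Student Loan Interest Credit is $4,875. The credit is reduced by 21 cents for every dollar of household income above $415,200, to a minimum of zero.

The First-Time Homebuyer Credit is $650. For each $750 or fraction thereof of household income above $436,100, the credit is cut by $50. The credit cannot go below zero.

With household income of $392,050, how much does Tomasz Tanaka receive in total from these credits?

$5,525

Commuter Credit: $392,050 meets or exceeds the $381,200 cutoff, so the credit is $0.
Student Loan Interest Credit: $392,050 is at or below the $415,200 threshold, so the full $4,875 applies.
First-Time Homebuyer Credit: $392,050 is at or below the $436,100 threshold, so the full $650 applies.
Total: $0 + $4,875 + $650 = $5,525.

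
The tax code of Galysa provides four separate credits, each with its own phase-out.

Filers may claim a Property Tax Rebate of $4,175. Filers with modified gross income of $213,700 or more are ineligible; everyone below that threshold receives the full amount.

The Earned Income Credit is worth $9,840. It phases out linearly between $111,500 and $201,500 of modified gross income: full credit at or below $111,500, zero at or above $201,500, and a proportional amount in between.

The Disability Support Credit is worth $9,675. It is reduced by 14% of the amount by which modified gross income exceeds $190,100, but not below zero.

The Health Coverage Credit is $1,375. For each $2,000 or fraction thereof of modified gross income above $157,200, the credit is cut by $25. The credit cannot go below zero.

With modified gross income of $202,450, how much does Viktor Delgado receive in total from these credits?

Property Tax Rebate: $202,450 is below the $213,700 cutoff, so the full $4,175 applies.
Earned Income Credit: $202,450 is at or above $201,500, so the credit is $0.
Disability Support Credit: 14% of the $12,350 excess over $190,100 is $1,729; credit = $9,675 − $1,729 = $7,946.
Health Coverage Credit: income exceeds $157,200 by $45,250, which is 23 full-or-partial $2,000 increments; reduction = 23 × $25 = $575, leaving $800.
Total: $4,175 + $0 + $7,946 + $800 = $12,921.

$12,921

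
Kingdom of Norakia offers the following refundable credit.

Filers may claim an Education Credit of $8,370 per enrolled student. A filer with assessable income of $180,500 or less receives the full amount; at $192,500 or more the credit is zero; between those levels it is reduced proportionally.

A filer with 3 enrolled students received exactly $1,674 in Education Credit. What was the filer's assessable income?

$191,700

Full credit = 3 × $8,370 = $25,110.
$1,674 is 1,674/25,110 of the full $25,110, so 23,436/25,110 of the $12,000 range has been used: income = $180,500 + $12,000 × 23,436/25,110 = $191,700.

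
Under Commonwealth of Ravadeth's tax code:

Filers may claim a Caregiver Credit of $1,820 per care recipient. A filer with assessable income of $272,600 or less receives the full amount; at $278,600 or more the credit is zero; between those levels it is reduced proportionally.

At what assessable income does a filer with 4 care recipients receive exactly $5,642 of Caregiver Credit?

$273,950

Full credit = 4 × $1,820 = $7,280.
$5,642 is 5,642/7,280 of the full $7,280, so 1,638/7,280 of the $6,000 range has been used: income = $272,600 + $6,000 × 1,638/7,280 = $273,950.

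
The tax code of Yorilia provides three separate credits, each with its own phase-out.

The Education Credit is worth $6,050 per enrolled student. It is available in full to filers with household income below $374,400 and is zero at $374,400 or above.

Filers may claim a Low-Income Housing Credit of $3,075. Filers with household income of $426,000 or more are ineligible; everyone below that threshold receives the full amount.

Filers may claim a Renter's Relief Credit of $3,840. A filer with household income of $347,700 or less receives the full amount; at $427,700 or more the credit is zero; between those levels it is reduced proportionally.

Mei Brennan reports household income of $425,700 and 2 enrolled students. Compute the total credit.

Education Credit: base = 2 × $6,050 = $12,100. $425,700 meets or exceeds the $374,400 cutoff, so the credit is $0.
Low-Income Housing Credit: $425,700 is below the $426,000 cutoff, so the full $3,075 applies.
Renter's Relief Credit: $425,700 is $78,000 into a $80,000 phase-out range, leaving 2,000/80,000 of the credit: $3,840 × 2,000/80,000 = $96.
Total: $0 + $3,075 + $96 = $3,171.

$3,171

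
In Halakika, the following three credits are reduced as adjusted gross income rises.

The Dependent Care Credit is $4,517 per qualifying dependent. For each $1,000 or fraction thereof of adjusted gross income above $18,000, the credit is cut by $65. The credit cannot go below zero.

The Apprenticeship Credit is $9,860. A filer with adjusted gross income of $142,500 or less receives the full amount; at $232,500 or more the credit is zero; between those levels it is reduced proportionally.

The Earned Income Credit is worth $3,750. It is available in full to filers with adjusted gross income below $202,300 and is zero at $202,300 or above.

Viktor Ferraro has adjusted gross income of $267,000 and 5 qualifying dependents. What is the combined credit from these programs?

Dependent Care Credit: base = 5 × $4,517 = $22,585. income exceeds $18,000 by $249,000, which is 249 full-or-partial $1,000 increments; reduction = 249 × $65 = $16,185, leaving $6,400.
Apprenticeship Credit: $267,000 is at or above $232,500, so the credit is $0.
Earned Income Credit: $267,000 meets or exceeds the $202,300 cutoff, so the credit is $0.
Total: $6,400 + $0 + $0 = $6,400.

$6,400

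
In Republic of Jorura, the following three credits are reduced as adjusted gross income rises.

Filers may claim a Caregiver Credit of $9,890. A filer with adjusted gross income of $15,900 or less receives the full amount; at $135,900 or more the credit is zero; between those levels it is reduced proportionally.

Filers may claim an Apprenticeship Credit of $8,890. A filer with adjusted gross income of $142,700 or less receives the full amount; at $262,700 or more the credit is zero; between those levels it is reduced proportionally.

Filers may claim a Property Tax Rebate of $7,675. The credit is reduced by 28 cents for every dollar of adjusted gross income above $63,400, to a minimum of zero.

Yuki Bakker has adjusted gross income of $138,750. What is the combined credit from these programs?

Caregiver Credit: $138,750 is at or above $135,900, so the credit is $0.
Apprenticeship Credit: $138,750 is at or below the $142,700 threshold, so the full $8,890 applies.
Property Tax Rebate: 28% of the $75,350 excess over $63,400 is $21,098 ≥ base, so the credit is $0.
Total: $0 + $8,890 + $0 = $8,890.

$8,890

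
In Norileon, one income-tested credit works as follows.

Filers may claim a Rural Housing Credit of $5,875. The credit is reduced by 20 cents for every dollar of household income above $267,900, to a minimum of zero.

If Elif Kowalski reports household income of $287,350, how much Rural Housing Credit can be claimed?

$1,985

Rural Housing Credit: 20% of the $19,450 excess over $267,900 is $3,890; credit = $5,875 − $3,890 = $1,985.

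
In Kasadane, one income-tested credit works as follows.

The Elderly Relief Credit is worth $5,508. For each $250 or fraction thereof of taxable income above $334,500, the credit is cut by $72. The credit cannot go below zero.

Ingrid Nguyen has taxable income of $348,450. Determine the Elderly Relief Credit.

Elderly Relief Credit: income exceeds $334,500 by $13,950, which is 56 full-or-partial $250 increments; reduction = 56 × $72 = $4,032, leaving $1,476.

$1,476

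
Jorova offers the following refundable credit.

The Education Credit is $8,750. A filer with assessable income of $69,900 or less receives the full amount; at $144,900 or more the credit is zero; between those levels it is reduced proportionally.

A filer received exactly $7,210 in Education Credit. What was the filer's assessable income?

$7,210 is 7,210/8,750 of the full $8,750, so 1,540/8,750 of the $75,000 range has been used: income = $69,900 + $75,000 × 1,540/8,750 = $83,100.

$83,100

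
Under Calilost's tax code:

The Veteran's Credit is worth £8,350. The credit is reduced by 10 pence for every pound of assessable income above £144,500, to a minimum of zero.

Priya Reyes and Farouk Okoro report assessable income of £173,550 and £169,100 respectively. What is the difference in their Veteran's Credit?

Priya (£173,550): Veteran's Credit: 10% of the £29,050 excess over £144,500 is £2,905; credit = £8,350 − £2,905 = £5,445.
Farouk (£169,100): Veteran's Credit: 10% of the £24,600 excess over £144,500 is £2,460; credit = £8,350 − £2,460 = £5,890.
Difference: |£5,445 − £5,890| = £445.

£445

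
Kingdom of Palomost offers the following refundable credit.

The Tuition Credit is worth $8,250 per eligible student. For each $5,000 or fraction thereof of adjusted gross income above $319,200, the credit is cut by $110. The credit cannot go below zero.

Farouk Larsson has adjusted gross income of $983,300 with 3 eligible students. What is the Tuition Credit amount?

Tuition Credit: base = 3 × $8,250 = $24,750. income exceeds $319,200 by $664,100, which is 133 full-or-partial $5,000 increments; reduction = 133 × $110 = $14,630, leaving $10,120.

$10,120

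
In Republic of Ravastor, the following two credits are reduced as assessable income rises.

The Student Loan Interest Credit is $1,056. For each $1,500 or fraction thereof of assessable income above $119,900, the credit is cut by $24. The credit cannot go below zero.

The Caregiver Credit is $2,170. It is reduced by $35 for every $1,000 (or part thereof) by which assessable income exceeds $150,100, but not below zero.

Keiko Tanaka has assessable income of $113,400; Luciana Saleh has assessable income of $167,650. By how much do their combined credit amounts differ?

Keiko ($113,400): Student Loan Interest Credit: $113,400 is at or below the $119,900 threshold, so the full $1,056 applies. Caregiver Credit: $113,400 is at or below the $150,100 threshold, so the full $2,170 applies. total $1,056 + $2,170 = $3,226
Luciana ($167,650): Student Loan Interest Credit: income exceeds $119,900 by $47,750, which is 32 full-or-partial $1,500 increments; reduction = 32 × $24 = $768, leaving $288. Caregiver Credit: income exceeds $150,100 by $17,550, which is 18 full-or-partial $1,000 increments; reduction = 18 × $35 = $630, leaving $1,540. total $288 + $1,540 = $1,828
Difference: |$3,226 − $1,828| = $1,398.

$1,398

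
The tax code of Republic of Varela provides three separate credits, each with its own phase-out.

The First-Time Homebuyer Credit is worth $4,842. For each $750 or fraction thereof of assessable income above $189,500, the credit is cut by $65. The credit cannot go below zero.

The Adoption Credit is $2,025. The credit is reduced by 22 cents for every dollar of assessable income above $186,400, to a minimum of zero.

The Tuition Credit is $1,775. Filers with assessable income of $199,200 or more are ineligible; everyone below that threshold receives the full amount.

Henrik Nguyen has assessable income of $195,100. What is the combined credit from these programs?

$6,208

First-Time Homebuyer Credit: income exceeds $189,500 by $5,600, which is 8 full-or-partial $750 increments; reduction = 8 × $65 = $520, leaving $4,322.
Adoption Credit: 22% of the $8,700 excess over $186,400 is $1,914; credit = $2,025 − $1,914 = $111.
Tuition Credit: $195,100 is below the $199,200 cutoff, so the full $1,775 applies.
Total: $4,322 + $111 + $1,775 = $6,208.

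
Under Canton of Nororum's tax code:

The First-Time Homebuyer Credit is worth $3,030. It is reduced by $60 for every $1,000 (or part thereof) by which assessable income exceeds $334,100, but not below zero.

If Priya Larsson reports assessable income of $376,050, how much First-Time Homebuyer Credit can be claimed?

$510

First-Time Homebuyer Credit: income exceeds $334,100 by $41,950, which is 42 full-or-partial $1,000 increments; reduction = 42 × $60 = $2,520, leaving $510.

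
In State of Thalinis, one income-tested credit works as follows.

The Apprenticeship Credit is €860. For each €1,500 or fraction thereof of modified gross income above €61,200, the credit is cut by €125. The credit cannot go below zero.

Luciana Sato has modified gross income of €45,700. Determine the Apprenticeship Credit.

Apprenticeship Credit: €45,700 is at or below the €61,200 threshold, so the full €860 applies.

€860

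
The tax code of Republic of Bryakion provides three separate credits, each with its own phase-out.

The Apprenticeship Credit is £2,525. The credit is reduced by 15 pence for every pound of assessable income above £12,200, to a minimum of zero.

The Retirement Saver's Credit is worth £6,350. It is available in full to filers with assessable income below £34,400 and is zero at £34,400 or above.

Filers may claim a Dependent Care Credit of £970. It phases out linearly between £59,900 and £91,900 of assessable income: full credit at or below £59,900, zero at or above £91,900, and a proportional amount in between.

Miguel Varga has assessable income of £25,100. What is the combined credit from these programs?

Apprenticeship Credit: 15% of the £12,900 excess over £12,200 is £1,935; credit = £2,525 − £1,935 = £590.
Retirement Saver's Credit: £25,100 is below the £34,400 cutoff, so the full £6,350 applies.
Dependent Care Credit: £25,100 is at or below the £59,900 threshold, so the full £970 applies.
Total: £590 + £6,350 + £970 = £7,910.

£7,910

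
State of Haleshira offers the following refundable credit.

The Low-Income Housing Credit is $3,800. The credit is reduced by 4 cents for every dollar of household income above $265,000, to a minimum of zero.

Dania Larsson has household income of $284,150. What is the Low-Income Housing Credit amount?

Low-Income Housing Credit: 4% of the $19,150 excess over $265,000 is $766; credit = $3,800 − $766 = $3,034.

$3,034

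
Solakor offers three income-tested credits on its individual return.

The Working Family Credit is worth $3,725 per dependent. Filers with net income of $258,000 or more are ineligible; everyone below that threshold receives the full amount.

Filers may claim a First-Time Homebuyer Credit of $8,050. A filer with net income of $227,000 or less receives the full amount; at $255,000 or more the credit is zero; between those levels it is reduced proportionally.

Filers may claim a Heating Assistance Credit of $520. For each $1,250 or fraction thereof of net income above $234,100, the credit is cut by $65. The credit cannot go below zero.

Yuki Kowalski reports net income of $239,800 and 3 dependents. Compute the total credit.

Working Family Credit: base = 3 × $3,725 = $11,175. $239,800 is below the $258,000 cutoff, so the full $11,175 applies.
First-Time Homebuyer Credit: $239,800 is $12,800 into a $28,000 phase-out range, leaving 15,200/28,000 of the credit: $8,050 × 15,200/28,000 = $4,370.
Heating Assistance Credit: income exceeds $234,100 by $5,700, which is 5 full-or-partial $1,250 increments; reduction = 5 × $65 = $325, leaving $195.
Total: $11,175 + $4,370 + $195 = $15,740.

$15,740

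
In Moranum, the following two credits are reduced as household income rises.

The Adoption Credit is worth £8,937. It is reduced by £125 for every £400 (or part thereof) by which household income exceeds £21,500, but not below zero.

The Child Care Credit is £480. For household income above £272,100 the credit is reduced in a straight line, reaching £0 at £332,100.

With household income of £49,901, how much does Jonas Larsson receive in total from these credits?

Adoption Credit: income exceeds £21,500 by £28,401 → 72 increments × £125 = £9,000 ≥ base, so the credit is £0.
Child Care Credit: £49,901 is at or below the £272,100 threshold, so the full £480 applies.
Total: £0 + £480 = £480.

£480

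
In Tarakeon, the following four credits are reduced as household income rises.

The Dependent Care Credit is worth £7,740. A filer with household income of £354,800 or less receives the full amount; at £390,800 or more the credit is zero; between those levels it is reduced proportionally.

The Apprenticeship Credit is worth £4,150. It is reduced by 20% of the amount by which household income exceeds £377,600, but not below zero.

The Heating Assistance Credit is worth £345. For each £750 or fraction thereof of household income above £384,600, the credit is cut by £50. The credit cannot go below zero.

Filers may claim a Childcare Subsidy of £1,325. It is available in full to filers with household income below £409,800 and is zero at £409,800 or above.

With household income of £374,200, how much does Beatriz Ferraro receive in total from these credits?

£9,389

Dependent Care Credit: £374,200 is £19,400 into a £36,000 phase-out range, leaving 16,600/36,000 of the credit: £7,740 × 16,600/36,000 = £3,569.
Apprenticeship Credit: £374,200 is at or below the £377,600 threshold, so the full £4,150 applies.
Heating Assistance Credit: £374,200 is at or below the £384,600 threshold, so the full £345 applies.
Childcare Subsidy: £374,200 is below the £409,800 cutoff, so the full £1,325 applies.
Total: £3,569 + £4,150 + £345 + £1,325 = £9,389.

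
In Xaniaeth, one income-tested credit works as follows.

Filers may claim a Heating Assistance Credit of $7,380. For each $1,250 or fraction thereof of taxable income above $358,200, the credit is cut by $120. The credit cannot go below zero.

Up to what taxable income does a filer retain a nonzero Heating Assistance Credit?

After 61 increments the reduction is 61 × $120 = $7,320, leaving $60; one more increment wipes it out. Increment 61 ends at excess 61 × $1,250 = $76,250, so the highest qualifying income is $358,200 + $76,250 = $434,450.

$434,450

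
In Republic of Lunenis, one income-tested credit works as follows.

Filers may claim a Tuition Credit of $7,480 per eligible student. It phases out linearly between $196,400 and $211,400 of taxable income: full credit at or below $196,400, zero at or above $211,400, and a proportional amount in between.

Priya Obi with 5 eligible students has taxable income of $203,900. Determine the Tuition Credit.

$18,700

Tuition Credit: base = 5 × $7,480 = $37,400. $203,900 is $7,500 into a $15,000 phase-out range, leaving 7,500/15,000 of the credit: $37,400 × 7,500/15,000 = $18,700.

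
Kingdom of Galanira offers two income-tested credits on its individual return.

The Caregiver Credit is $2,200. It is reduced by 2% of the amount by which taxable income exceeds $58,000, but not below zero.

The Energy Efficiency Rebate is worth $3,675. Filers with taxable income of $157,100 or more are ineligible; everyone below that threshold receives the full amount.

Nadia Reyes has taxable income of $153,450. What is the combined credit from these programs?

$3,966

Caregiver Credit: 2% of the $95,450 excess over $58,000 is $1,909; credit = $2,200 − $1,909 = $291.
Energy Efficiency Rebate: $153,450 is below the $157,100 cutoff, so the full $3,675 applies.
Total: $291 + $3,675 = $3,966.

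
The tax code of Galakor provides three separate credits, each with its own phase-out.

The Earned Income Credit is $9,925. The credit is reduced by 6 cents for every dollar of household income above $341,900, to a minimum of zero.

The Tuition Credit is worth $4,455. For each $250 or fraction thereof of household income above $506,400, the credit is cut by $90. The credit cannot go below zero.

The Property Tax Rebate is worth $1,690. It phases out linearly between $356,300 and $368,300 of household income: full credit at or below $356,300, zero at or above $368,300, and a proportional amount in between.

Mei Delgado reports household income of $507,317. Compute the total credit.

$4,095

Earned Income Credit: 6% of the $165,417 excess over $341,900 is $9,925.02 ≥ base, so the credit is $0.
Tuition Credit: income exceeds $506,400 by $917, which is 4 full-or-partial $250 increments; reduction = 4 × $90 = $360, leaving $4,095.
Property Tax Rebate: $507,317 is at or above $368,300, so the credit is $0.
Total: $0 + $4,095 + $0 = $4,095.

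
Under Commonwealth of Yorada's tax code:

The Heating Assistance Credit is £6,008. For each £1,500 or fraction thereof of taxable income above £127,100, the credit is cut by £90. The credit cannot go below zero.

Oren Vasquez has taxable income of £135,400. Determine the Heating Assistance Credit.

£5,468

Heating Assistance Credit: income exceeds £127,100 by £8,300, which is 6 full-or-partial £1,500 increments; reduction = 6 × £90 = £540, leaving £5,468.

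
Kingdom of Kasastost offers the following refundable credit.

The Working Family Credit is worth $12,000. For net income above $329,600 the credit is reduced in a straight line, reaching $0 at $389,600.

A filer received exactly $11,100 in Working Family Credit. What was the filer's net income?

$11,100 is 11,100/12,000 of the full $12,000, so 900/12,000 of the $60,000 range has been used: income = $329,600 + $60,000 × 900/12,000 = $334,100.

$334,100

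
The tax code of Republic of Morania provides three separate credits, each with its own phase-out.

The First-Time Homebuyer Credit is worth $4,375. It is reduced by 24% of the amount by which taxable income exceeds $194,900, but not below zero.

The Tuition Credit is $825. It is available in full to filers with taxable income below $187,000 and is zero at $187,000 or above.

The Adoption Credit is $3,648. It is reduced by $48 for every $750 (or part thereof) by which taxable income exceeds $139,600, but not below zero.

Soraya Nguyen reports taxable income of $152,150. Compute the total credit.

$8,032

First-Time Homebuyer Credit: $152,150 is at or below the $194,900 threshold, so the full $4,375 applies.
Tuition Credit: $152,150 is below the $187,000 cutoff, so the full $825 applies.
Adoption Credit: income exceeds $139,600 by $12,550, which is 17 full-or-partial $750 increments; reduction = 17 × $48 = $816, leaving $2,832.
Total: $4,375 + $825 + $2,832 = $8,032.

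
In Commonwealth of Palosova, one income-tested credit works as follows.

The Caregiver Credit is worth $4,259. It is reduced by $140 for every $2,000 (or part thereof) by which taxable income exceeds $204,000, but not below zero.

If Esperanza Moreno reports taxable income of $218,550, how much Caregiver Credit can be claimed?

Caregiver Credit: income exceeds $204,000 by $14,550, which is 8 full-or-partial $2,000 increments; reduction = 8 × $140 = $1,120, leaving $3,139.

$3,139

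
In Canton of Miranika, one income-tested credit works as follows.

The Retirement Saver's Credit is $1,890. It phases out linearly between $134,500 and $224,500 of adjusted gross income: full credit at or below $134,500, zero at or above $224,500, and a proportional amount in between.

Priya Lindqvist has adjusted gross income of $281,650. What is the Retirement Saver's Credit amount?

Retirement Saver's Credit: $281,650 is at or above $224,500, so the credit is $0.

$0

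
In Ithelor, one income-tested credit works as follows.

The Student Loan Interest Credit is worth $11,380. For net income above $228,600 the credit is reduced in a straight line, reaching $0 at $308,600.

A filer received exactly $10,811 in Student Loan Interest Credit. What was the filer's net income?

$232,600

$10,811 is 10,811/11,380 of the full $11,380, so 569/11,380 of the $80,000 range has been used: income = $228,600 + $80,000 × 569/11,380 = $232,600.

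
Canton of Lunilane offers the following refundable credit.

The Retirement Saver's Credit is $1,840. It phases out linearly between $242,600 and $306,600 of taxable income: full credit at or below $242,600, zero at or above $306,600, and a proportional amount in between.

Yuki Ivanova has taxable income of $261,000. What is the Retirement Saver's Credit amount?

Retirement Saver's Credit: $261,000 is $18,400 into a $64,000 phase-out range, leaving 45,600/64,000 of the credit: $1,840 × 45,600/64,000 = $1,311.

$1,311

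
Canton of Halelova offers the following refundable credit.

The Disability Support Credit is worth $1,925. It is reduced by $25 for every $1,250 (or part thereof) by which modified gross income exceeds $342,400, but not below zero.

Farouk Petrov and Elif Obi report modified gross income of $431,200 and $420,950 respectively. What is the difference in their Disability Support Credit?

$225

Farouk ($431,200): Disability Support Credit: income exceeds $342,400 by $88,800, which is 72 full-or-partial $1,250 increments; reduction = 72 × $25 = $1,800, leaving $125.
Elif ($420,950): Disability Support Credit: income exceeds $342,400 by $78,550, which is 63 full-or-partial $1,250 increments; reduction = 63 × $25 = $1,575, leaving $350.
Difference: |$125 − $350| = $225.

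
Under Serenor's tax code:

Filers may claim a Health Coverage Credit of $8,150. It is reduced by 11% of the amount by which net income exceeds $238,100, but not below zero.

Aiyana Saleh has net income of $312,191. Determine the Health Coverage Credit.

Health Coverage Credit: 11% of the $74,091 excess over $238,100 is $8,150.01 ≥ base, so the credit is $0.

$0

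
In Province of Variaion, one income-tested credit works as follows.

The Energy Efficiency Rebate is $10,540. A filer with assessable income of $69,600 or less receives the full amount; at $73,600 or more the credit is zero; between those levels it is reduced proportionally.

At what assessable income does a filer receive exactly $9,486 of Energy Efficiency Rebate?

$9,486 is 9,486/10,540 of the full $10,540, so 1,054/10,540 of the $4,000 range has been used: income = $69,600 + $4,000 × 1,054/10,540 = $70,000.

$70,000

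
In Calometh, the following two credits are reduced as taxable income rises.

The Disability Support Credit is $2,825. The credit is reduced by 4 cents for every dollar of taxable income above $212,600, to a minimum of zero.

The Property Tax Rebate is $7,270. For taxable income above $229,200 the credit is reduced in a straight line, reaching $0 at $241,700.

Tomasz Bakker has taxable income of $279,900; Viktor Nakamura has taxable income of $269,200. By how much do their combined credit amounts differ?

Tomasz ($279,900): Disability Support Credit: 4% of the $67,300 excess over $212,600 is $2,692; credit = $2,825 − $2,692 = $133. Property Tax Rebate: $279,900 is at or above $241,700, so the credit is $0. total $133 + $0 = $133
Viktor ($269,200): Disability Support Credit: 4% of the $56,600 excess over $212,600 is $2,264; credit = $2,825 − $2,264 = $561. Property Tax Rebate: $269,200 is at or above $241,700, so the credit is $0. total $561 + $0 = $561
Difference: |$133 − $561| = $428.

$428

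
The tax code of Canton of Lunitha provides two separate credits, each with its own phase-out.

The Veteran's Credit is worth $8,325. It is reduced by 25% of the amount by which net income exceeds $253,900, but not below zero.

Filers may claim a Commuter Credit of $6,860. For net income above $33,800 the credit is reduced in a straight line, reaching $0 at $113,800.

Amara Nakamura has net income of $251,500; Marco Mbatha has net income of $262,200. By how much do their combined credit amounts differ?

Amara ($251,500): Veteran's Credit: $251,500 is at or below the $253,900 threshold, so the full $8,325 applies. Commuter Credit: $251,500 is at or above $113,800, so the credit is $0. total $8,325 + $0 = $8,325
Marco ($262,200): Veteran's Credit: 25% of the $8,300 excess over $253,900 is $2,075; credit = $8,325 − $2,075 = $6,250. Commuter Credit: $262,200 is at or above $113,800, so the credit is $0. total $6,250 + $0 = $6,250
Difference: |$8,325 − $6,250| = $2,075.

$2,075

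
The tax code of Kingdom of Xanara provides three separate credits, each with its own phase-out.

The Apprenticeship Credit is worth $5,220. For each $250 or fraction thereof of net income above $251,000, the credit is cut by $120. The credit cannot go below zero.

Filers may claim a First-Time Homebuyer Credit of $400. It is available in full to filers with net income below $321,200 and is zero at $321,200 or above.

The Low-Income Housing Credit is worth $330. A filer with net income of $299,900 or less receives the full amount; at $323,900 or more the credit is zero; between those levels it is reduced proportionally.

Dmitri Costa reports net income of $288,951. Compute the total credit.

Apprenticeship Credit: income exceeds $251,000 by $37,951 → 152 increments × $120 = $18,240 ≥ base, so the credit is $0.
First-Time Homebuyer Credit: $288,951 is below the $321,200 cutoff, so the full $400 applies.
Low-Income Housing Credit: $288,951 is at or below the $299,900 threshold, so the full $330 applies.
Total: $0 + $400 + $330 = $730.

$730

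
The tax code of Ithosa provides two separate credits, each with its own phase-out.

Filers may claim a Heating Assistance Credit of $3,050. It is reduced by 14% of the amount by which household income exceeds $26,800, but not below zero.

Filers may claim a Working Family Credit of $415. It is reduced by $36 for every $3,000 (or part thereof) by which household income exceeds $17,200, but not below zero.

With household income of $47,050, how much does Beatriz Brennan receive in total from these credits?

$270

Heating Assistance Credit: 14% of the $20,250 excess over $26,800 is $2,835; credit = $3,050 − $2,835 = $215.
Working Family Credit: income exceeds $17,200 by $29,850, which is 10 full-or-partial $3,000 increments; reduction = 10 × $36 = $360, leaving $55.
Total: $215 + $55 = $270.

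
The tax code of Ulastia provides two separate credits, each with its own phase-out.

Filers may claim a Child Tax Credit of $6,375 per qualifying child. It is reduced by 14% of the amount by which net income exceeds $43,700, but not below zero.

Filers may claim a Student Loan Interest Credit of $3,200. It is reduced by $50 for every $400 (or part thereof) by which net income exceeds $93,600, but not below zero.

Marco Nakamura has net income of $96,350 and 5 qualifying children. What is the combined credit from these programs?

Child Tax Credit: base = 5 × $6,375 = $31,875. 14% of the $52,650 excess over $43,700 is $7,371; credit = $31,875 − $7,371 = $24,504.
Student Loan Interest Credit: income exceeds $93,600 by $2,750, which is 7 full-or-partial $400 increments; reduction = 7 × $50 = $350, leaving $2,850.
Total: $24,504 + $2,850 = $27,354.

$27,354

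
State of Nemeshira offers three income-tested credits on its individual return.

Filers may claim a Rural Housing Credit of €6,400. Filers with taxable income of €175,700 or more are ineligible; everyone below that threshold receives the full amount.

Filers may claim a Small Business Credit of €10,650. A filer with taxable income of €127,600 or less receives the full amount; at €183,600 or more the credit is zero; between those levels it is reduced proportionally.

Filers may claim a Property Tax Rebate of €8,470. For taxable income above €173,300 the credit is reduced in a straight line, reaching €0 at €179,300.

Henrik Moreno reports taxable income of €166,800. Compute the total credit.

Rural Housing Credit: €166,800 is below the €175,700 cutoff, so the full €6,400 applies.
Small Business Credit: €166,800 is €39,200 into a €56,000 phase-out range, leaving 16,800/56,000 of the credit: €10,650 × 16,800/56,000 = €3,195.
Property Tax Rebate: €166,800 is at or below the €173,300 threshold, so the full €8,470 applies.
Total: €6,400 + €3,195 + €8,470 = €18,065.

€18,065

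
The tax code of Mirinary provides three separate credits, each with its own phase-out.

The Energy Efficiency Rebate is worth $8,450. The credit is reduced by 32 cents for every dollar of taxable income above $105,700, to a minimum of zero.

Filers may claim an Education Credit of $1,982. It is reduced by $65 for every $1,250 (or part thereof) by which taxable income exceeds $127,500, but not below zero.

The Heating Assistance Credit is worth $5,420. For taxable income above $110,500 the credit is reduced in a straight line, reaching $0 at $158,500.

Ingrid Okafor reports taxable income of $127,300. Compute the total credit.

Energy Efficiency Rebate: 32% of the $21,600 excess over $105,700 is $6,912; credit = $8,450 − $6,912 = $1,538.
Education Credit: $127,300 is at or below the $127,500 threshold, so the full $1,982 applies.
Heating Assistance Credit: $127,300 is $16,800 into a $48,000 phase-out range, leaving 31,200/48,000 of the credit: $5,420 × 31,200/48,000 = $3,523.
Total: $1,538 + $1,982 + $3,523 = $7,043.

$7,043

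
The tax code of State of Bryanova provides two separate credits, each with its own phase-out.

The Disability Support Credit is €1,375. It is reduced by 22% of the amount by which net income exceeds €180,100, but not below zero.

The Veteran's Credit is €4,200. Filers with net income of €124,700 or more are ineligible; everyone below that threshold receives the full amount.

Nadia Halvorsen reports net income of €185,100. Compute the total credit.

Disability Support Credit: 22% of the €5,000 excess over €180,100 is €1,100; credit = €1,375 − €1,100 = €275.
Veteran's Credit: €185,100 meets or exceeds the €124,700 cutoff, so the credit is €0.
Total: €275 + €0 = €275.

€275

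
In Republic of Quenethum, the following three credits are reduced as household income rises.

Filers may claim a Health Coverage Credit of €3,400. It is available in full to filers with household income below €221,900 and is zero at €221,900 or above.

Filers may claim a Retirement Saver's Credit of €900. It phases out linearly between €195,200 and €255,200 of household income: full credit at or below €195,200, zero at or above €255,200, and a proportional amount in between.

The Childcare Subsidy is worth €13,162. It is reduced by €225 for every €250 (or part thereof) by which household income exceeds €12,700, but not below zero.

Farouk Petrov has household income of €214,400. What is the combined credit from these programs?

€4,012

Health Coverage Credit: €214,400 is below the €221,900 cutoff, so the full €3,400 applies.
Retirement Saver's Credit: €214,400 is €19,200 into a €60,000 phase-out range, leaving 40,800/60,000 of the credit: €900 × 40,800/60,000 = €612.
Childcare Subsidy: income exceeds €12,700 by €201,700 → 807 increments × €225 = €181,575 ≥ base, so the credit is €0.
Total: €3,400 + €612 + €0 = €4,012.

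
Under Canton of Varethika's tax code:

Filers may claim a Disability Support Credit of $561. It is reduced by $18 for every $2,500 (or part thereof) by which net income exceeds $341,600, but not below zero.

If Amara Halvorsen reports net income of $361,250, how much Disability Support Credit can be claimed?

Disability Support Credit: income exceeds $341,600 by $19,650, which is 8 full-or-partial $2,500 increments; reduction = 8 × $18 = $144, leaving $417.

$417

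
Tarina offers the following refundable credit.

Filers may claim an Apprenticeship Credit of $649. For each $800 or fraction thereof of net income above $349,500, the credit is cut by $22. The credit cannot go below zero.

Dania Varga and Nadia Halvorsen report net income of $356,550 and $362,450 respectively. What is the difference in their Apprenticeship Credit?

$176

Dania ($356,550): Apprenticeship Credit: income exceeds $349,500 by $7,050, which is 9 full-or-partial $800 increments; reduction = 9 × $22 = $198, leaving $451.
Nadia ($362,450): Apprenticeship Credit: income exceeds $349,500 by $12,950, which is 17 full-or-partial $800 increments; reduction = 17 × $22 = $374, leaving $275.
Difference: |$451 − $275| = $176.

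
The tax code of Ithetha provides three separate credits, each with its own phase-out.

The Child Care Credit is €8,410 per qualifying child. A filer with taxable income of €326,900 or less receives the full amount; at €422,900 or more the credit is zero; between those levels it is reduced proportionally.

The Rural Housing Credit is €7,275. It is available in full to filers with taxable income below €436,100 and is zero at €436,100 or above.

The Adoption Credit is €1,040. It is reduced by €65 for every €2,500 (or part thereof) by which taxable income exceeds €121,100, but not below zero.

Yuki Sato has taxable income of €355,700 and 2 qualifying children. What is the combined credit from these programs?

Child Care Credit: base = 2 × €8,410 = €16,820. €355,700 is €28,800 into a €96,000 phase-out range, leaving 67,200/96,000 of the credit: €16,820 × 67,200/96,000 = €11,774.
Rural Housing Credit: €355,700 is below the €436,100 cutoff, so the full €7,275 applies.
Adoption Credit: income exceeds €121,100 by €234,600 → 94 increments × €65 = €6,110 ≥ base, so the credit is €0.
Total: €11,774 + €7,275 + €0 = €19,049.

€19,049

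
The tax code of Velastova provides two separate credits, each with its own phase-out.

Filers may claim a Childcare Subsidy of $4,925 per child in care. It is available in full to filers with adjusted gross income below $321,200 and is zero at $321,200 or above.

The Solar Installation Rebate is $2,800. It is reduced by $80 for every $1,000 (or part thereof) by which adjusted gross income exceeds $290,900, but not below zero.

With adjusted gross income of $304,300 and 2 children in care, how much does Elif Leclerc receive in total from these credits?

Childcare Subsidy: base = 2 × $4,925 = $9,850. $304,300 is below the $321,200 cutoff, so the full $9,850 applies.
Solar Installation Rebate: income exceeds $290,900 by $13,400, which is 14 full-or-partial $1,000 increments; reduction = 14 × $80 = $1,120, leaving $1,680.
Total: $9,850 + $1,680 = $11,530.

$11,530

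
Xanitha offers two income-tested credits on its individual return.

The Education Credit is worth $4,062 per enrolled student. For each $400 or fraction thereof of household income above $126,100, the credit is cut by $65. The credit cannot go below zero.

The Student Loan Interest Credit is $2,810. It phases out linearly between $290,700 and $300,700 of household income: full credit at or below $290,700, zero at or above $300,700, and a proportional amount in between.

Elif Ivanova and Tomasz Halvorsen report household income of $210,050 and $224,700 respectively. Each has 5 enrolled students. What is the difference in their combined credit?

Elif ($210,050): Education Credit: base = 5 × $4,062 = $20,310. income exceeds $126,100 by $83,950, which is 210 full-or-partial $400 increments; reduction = 210 × $65 = $13,650, leaving $6,660. Student Loan Interest Credit: $210,050 is at or below the $290,700 threshold, so the full $2,810 applies. total $6,660 + $2,810 = $9,470
Tomasz ($224,700): Education Credit: base = 5 × $4,062 = $20,310. income exceeds $126,100 by $98,600, which is 247 full-or-partial $400 increments; reduction = 247 × $65 = $16,055, leaving $4,255. Student Loan Interest Credit: $224,700 is at or below the $290,700 threshold, so the full $2,810 applies. total $4,255 + $2,810 = $7,065
Difference: |$9,470 − $7,065| = $2,405.

$2,405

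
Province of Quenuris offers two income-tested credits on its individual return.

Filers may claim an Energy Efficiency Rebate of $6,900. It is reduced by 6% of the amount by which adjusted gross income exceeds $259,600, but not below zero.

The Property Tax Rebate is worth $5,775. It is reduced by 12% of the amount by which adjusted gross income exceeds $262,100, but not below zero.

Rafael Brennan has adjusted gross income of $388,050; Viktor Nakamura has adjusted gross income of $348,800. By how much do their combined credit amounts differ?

Rafael ($388,050): Energy Efficiency Rebate: 6% of the $128,450 excess over $259,600 is $7,707 ≥ base, so the credit is $0. Property Tax Rebate: 12% of the $125,950 excess over $262,100 is $15,114 ≥ base, so the credit is $0. total $0 + $0 = $0
Viktor ($348,800): Energy Efficiency Rebate: 6% of the $89,200 excess over $259,600 is $5,352; credit = $6,900 − $5,352 = $1,548. Property Tax Rebate: 12% of the $86,700 excess over $262,100 is $10,404 ≥ base, so the credit is $0. total $1,548 + $0 = $1,548
Difference: |$0 − $1,548| = $1,548.

$1,548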